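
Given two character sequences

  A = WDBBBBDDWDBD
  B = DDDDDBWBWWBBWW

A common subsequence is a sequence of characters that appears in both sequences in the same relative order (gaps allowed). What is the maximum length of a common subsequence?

One common subsequence of length 6: D [2,5], B [3,6], B [4,8], B [5,11], B [6,12], W [9,14]. Since dp[12][14] = 6, nothing longer is possible.

6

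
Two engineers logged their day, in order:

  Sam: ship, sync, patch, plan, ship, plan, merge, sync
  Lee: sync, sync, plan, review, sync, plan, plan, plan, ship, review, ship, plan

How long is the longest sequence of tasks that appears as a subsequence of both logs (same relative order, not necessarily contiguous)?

Pick sync [2,5]; then plan [4,8]; then ship [5,11]; then plan [6,12]; all 4 tasks appear in both, in order. The LCS DP gives dp[8][12] = 4, so this is optimal.

4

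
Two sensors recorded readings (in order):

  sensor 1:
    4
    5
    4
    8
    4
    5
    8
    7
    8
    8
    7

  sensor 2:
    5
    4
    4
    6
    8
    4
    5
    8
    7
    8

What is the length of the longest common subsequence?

Let dp[i][j] be the LCS length of the first i values of sensor 1 and the first j values of sensor 2. dp[i][j] = dp[i-1][j-1]+1 when the i-th and j-th values match, else max(dp[i-1][j], dp[i][j-1]).
    ·  5  4  4  6  8  4  5  8  7  8
 ·  0  0  0  0  0  0  0  0  0  0  0
 4  0  0  1  1  1  1  1  1  1  1  1
 5  0  1  1  1  1  1  1  2  2  2  2
 4  0  1  2  2  2  2  2  2  2  2  2
 8  0  1  2  2  2  3  3  3  3  3  3
 4  0  1  2  3  3  3  4  4  4  4  4
 5  0  1  2  3  3  3  4  5  5  5  5
 8  0  1  2  3  3  4  4  5  6  6  6
 7  0  1  2  3  3  4  4  5  6  7  7
 8  0  1  2  3  3  4  4  5  6  7  8
 8  0  1  2  3  3  4  4  5  6  7  8
 7  0  1  2  3  3  4  4  5  6  7  8
dp[11][10] = 8. One LCS (by backtracking along matches): 4, 4, 8, 4, 5, 8, 7, 8.

8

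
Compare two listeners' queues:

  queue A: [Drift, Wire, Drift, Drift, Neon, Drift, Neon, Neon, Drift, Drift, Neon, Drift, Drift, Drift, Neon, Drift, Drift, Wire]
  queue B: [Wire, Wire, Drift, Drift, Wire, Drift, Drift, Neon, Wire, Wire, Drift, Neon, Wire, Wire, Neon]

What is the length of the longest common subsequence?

9

Pick Wire (queue A #2, queue B #2), Drift (queue A #3, queue B #3), Drift (queue A #4, queue B #4), Drift (queue A #9, queue B #6), Drift (queue A #10, queue B #7), Neon (queue A #11, queue B #8), Drift (queue A #14, queue B #11), Neon (queue A #15, queue B #12), Wire (queue A #18, queue B #14); all 9 songs appear in both, in order. The LCS DP gives dp[18][15] = 9, so this is optimal.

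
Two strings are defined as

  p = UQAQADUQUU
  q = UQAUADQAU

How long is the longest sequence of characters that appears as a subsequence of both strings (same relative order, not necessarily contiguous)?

7

One common subsequence of length 7: U at p[1]=q[1] → Q at p[2]=q[2] → A at p[3]=q[3] → A at p[5]=q[5] → D at p[6]=q[6] → Q at p[8]=q[7] → U at p[10]=q[9], and the DP table's final entry dp[10][9] is also 7, so no common subsequence is longer.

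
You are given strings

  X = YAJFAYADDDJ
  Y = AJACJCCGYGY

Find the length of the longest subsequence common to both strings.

Let dp[i][j] be the LCS length of the first i characters of X and the first j characters of Y. dp[i][j] = dp[i-1][j-1]+1 when the i-th and j-th characters match, else max(dp[i-1][j], dp[i][j-1]).
    ·  A  J  A  C  J  C  C  G  Y  G  Y
 ·  0  0  0  0  0  0  0  0  0  0  0  0
 Y  0  0  0  0  0  0  0  0  0  1  1  1
 A  0  1  1  1  1  1  1  1  1  1  1  1
 J  0  1  2  2  2  2  2  2  2  2  2  2
 F  0  1  2  2  2  2  2  2  2  2  2  2
 A  0  1  2  3  3  3  3  3  3  3  3  3
 Y  0  1  2  3  3  3  3  3  3  4  4  4
 A  0  1  2  3  3  3  3  3  3  4  4  4
 D  0  1  2  3  3  3  3  3  3  4  4  4
 D  0  1  2  3  3  3  3  3  3  4  4  4
 D  0  1  2  3  3  3  3  3  3  4  4  4
 J  0  1  2  3  3  4  4  4  4  4  4  4
dp[11][11] = 4. One LCS (by backtracking along matches): AJAY.

4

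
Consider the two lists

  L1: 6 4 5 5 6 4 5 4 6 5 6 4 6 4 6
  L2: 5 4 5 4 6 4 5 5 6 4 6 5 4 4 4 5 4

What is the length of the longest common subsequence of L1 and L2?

Match 6 [1,5], then 4 [2,6], then 5 [3,7], then 5 [4,8], then 6 [5,9], then 4 [6,10], then 5 [7,12], then 4 [8,15], then 5 [10,16], then 4 [14,17] — 10 values in the same relative order in both. Since dp[15][17] = 10, nothing longer is possible.

10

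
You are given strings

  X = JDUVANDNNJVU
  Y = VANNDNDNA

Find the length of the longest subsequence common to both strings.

6

Match V (X #4, Y #1) → A (X #5, Y #2) → N (X #6, Y #4) → D (X #7, Y #5) → N (X #8, Y #6) → N (X #9, Y #8) — 6 characters in the same relative order in both. dp[12][9] = 6 confirms this is the maximum.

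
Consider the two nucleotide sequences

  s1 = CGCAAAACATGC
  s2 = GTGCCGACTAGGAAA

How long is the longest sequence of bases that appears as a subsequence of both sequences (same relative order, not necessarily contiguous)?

7

Taking C at s1[1]=s2[5], then G at s1[2]=s2[6], then C at s1[3]=s2[8], then A at s1[4]=s2[10], then A at s1[6]=s2[13], then A at s1[7]=s2[14], then A at s1[9]=s2[15] gives a common subsequence of length 7, and the DP table's final entry dp[12][15] is also 7, so no common subsequence is longer.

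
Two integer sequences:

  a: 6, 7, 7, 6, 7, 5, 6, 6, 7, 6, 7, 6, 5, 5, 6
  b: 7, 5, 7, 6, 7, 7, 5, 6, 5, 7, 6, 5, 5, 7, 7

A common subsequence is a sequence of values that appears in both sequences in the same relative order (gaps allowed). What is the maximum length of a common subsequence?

Taking 7 [2,1], 7 [3,3], 6 [4,4], 7 [5,6], 5 [6,7], 6 [7,8], 7 [11,10], 6 [12,11], 5 [13,12], 5 [14,13] gives a common subsequence of length 10. dp[15][15] = 10 confirms this is the maximum.

10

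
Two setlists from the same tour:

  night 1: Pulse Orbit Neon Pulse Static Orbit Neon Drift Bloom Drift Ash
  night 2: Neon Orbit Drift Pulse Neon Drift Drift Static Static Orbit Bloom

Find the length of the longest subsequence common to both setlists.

5

Taking Pulse (night 1 #1, night 2 #4), then Neon (night 1 #3, night 2 #5), then Static (night 1 #5, night 2 #9), then Orbit (night 1 #6, night 2 #10), then Bloom (night 1 #9, night 2 #11) gives a common subsequence of length 5. The LCS DP gives dp[11][11] = 5, so this is optimal.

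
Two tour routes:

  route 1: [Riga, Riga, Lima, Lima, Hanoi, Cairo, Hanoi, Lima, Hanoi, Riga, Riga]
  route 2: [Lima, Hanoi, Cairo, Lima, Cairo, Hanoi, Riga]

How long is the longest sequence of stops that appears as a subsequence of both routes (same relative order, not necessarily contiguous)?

Taking Lima [4,1], then Hanoi [5,2], then Cairo [6,3], then Lima [8,4], then Hanoi [9,6], then Riga [11,7] gives a common subsequence of length 6, and the DP table's final entry dp[11][7] is also 6, so no common subsequence is longer.

6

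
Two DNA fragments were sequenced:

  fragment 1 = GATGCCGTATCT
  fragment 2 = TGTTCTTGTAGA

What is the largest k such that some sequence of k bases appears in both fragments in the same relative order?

6

Match G at fragment 1[1]=fragment 2[2]; then T at fragment 1[3]=fragment 2[4]; then C at fragment 1[5]=fragment 2[5]; then G at fragment 1[7]=fragment 2[8]; then T at fragment 1[8]=fragment 2[9]; then A at fragment 1[9]=fragment 2[12] — 6 bases in the same relative order in both. The LCS DP gives dp[12][12] = 6, so this is optimal.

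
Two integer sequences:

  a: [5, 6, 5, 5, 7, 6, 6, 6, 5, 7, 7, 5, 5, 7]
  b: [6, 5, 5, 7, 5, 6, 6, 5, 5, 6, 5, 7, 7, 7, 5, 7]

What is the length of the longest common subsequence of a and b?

Pick 6 at a[2]=b[1], then 5 at a[3]=b[2], then 5 at a[4]=b[3], then 7 at a[5]=b[4], then 6 at a[6]=b[6], then 6 at a[7]=b[7], then 6 at a[8]=b[10], then 5 at a[9]=b[11], then 7 at a[10]=b[13], then 7 at a[11]=b[14], then 5 at a[13]=b[15], then 7 at a[14]=b[16]; all 12 values appear in both, in order. Since dp[14][16] = 12, nothing longer is possible.

12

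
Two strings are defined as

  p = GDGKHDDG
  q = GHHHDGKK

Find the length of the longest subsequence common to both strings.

Pick G (p #1, q #1), D (p #2, q #5), G (p #3, q #6), K (p #4, q #8); all 4 characters appear in both, in order. dp[8][8] = 4 confirms this is the maximum.

4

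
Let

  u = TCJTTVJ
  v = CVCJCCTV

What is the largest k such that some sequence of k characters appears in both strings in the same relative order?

Let dp[i][j] be the LCS length of the first i characters of u and the first j characters of v. dp[i][j] = dp[i-1][j-1]+1 when the i-th and j-th characters match, else max(dp[i-1][j], dp[i][j-1]).
    ·  C  V  C  J  C  C  T  V
 ·  0  0  0  0  0  0  0  0  0
 T  0  0  0  0  0  0  0  1  1
 C  0  1  1  1  1  1  1  1  1
 J  0  1  1  1  2  2  2  2  2
 T  0  1  1  1  2  2  2  3  3
 T  0  1  1  1  2  2  2  3  3
 V  0  1  2  2  2  2  2  3  4
 J  0  1  2  2  3  3  3  3  4
dp[7][8] = 4. One LCS (by backtracking along matches): CJTV.

4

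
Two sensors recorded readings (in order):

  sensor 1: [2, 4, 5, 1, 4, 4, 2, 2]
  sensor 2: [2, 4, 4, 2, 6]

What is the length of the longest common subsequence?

4

Let dp[i][j] be the LCS length of the first i values of sensor 1 and the first j values of sensor 2. dp[i][j] = dp[i-1][j-1]+1 when the i-th and j-th values match, else max(dp[i-1][j], dp[i][j-1]).
    ·  2  4  4  2  6
 ·  0  0  0  0  0  0
 2  0  1  1  1  1  1
 4  0  1  2  2  2  2
 5  0  1  2  2  2  2
 1  0  1  2  2  2  2
 4  0  1  2  3  3  3
 4  0  1  2  3  3  3
 2  0  1  2  3  4  4
 2  0  1  2  3  4  4
dp[8][5] = 4. One LCS (by backtracking along matches): 2, 4, 4, 2.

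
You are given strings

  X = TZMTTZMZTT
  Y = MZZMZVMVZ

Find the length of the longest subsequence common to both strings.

Taking Z (X #2, Y #3), M (X #3, Y #4), Z (X #6, Y #5), M (X #7, Y #7), Z (X #8, Y #9) gives a common subsequence of length 5. Since dp[10][9] = 5, nothing longer is possible.

5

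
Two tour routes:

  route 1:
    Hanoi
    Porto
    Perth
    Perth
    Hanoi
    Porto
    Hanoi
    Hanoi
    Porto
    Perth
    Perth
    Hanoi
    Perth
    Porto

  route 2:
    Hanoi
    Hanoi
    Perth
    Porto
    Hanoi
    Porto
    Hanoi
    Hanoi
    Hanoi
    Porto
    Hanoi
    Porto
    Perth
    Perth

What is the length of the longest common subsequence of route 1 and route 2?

9

Taking Hanoi [1,2], then Porto [2,4], then Hanoi [5,5], then Porto [6,6], then Hanoi [7,9], then Hanoi [8,11], then Porto [9,12], then Perth [11,13], then Perth [13,14] gives a common subsequence of length 9, and the DP table's final entry dp[14][14] is also 9, so no common subsequence is longer.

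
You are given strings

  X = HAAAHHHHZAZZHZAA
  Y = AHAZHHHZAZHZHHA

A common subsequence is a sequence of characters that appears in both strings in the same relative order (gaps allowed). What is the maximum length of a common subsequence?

Taking H [1,2], A [2,3], H [6,5], H [7,6], H [8,7], Z [9,8], A [10,9], Z [11,10], Z [12,12], H [13,14], A [16,15] gives a common subsequence of length 11, and the DP table's final entry dp[16][15] is also 11, so no common subsequence is longer.

11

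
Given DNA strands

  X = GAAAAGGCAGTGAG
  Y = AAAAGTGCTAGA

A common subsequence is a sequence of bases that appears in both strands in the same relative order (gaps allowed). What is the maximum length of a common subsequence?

10

Pick A at X[2]=Y[1]; then A at X[3]=Y[2]; then A at X[4]=Y[3]; then A at X[5]=Y[4]; then G at X[6]=Y[5]; then G at X[7]=Y[7]; then C at X[8]=Y[8]; then A at X[9]=Y[10]; then G at X[12]=Y[11]; then A at X[13]=Y[12]; all 10 bases appear in both, in order. dp[14][12] = 10 confirms this is the maximum.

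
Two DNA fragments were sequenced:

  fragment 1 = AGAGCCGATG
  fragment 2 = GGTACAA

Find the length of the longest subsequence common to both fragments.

4

One common subsequence of length 4: G at fragment 1[2]=fragment 2[2], then A at fragment 1[3]=fragment 2[4], then C at fragment 1[5]=fragment 2[5], then A at fragment 1[8]=fragment 2[7]. dp[10][7] = 4 confirms this is the maximum.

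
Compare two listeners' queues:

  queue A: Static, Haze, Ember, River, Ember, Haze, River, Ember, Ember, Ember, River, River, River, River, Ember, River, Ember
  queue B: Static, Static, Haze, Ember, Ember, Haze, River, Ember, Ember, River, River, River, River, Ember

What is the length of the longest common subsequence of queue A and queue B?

Match Static (queue A #1, queue B #2) → Haze (queue A #2, queue B #3) → Ember (queue A #3, queue B #4) → Ember (queue A #5, queue B #5) → Haze (queue A #6, queue B #6) → River (queue A #7, queue B #7) → Ember (queue A #9, queue B #8) → Ember (queue A #10, queue B #9) → River (queue A #12, queue B #10) → River (queue A #13, queue B #11) → River (queue A #14, queue B #12) → River (queue A #16, queue B #13) → Ember (queue A #17, queue B #14) — 13 songs in the same relative order in both. Since dp[17][14] = 13, nothing longer is possible.

13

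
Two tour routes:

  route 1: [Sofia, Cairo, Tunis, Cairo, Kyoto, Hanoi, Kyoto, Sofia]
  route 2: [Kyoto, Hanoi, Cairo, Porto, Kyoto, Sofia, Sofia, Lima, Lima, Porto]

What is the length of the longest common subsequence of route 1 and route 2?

4

Match Kyoto (route 1 #5, route 2 #1); then Hanoi (route 1 #6, route 2 #2); then Kyoto (route 1 #7, route 2 #5); then Sofia (route 1 #8, route 2 #7) — 4 stops in the same relative order in both. dp[8][10] = 4 confirms this is the maximum.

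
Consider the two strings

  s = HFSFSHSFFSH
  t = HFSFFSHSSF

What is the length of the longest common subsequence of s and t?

8

Match H [1,1] → F [2,2] → S [3,3] → F [4,5] → S [5,6] → H [6,7] → S [7,9] → F [9,10] — 8 characters in the same relative order in both. dp[11][10] = 8 confirms this is the maximum.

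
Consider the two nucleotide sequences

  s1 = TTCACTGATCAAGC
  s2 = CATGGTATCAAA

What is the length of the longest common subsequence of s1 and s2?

9

Taking C (s1 #3, s2 #1) → A (s1 #4, s2 #2) → T (s1 #6, s2 #3) → G (s1 #7, s2 #5) → A (s1 #8, s2 #7) → T (s1 #9, s2 #8) → C (s1 #10, s2 #9) → A (s1 #11, s2 #11) → A (s1 #12, s2 #12) gives a common subsequence of length 9. The LCS DP gives dp[14][12] = 9, so this is optimal.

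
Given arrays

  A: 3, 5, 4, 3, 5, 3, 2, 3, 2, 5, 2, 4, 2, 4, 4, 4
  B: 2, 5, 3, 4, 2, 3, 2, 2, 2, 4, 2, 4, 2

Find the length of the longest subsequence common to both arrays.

One common subsequence of length 9: 3 [1,3] → 4 [3,4] → 3 [6,6] → 2 [7,7] → 2 [9,8] → 2 [11,9] → 4 [12,10] → 2 [13,11] → 4 [14,12], and the DP table's final entry dp[16][13] is also 9, so no common subsequence is longer.

9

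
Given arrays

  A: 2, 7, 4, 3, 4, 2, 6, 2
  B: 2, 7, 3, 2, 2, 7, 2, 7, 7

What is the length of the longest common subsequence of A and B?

Let dp[i][j] be the LCS length of the first i values of A and the first j values of B. dp[i][j] = dp[i-1][j-1]+1 when the i-th and j-th values match, else max(dp[i-1][j], dp[i][j-1]).
    ·  2  7  3  2  2  7  2  7  7
 ·  0  0  0  0  0  0  0  0  0  0
 2  0  1  1  1  1  1  1  1  1  1
 7  0  1  2  2  2  2  2  2  2  2
 4  0  1  2  2  2  2  2  2  2  2
 3  0  1  2  3  3  3  3  3  3  3
 4  0  1  2  3  3  3  3  3  3  3
 2  0  1  2  3  4  4  4  4  4  4
 6  0  1  2  3  4  4  4  4  4  4
 2  0  1  2  3  4  5  5  5  5  5
dp[8][9] = 5. One LCS (by backtracking along matches): 2, 7, 3, 2, 2.

5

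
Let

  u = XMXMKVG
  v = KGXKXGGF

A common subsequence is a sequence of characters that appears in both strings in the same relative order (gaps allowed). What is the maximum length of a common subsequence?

3

Pick X at u[1]=v[3]; then X at u[3]=v[5]; then G at u[7]=v[7]; all 3 characters appear in both, in order. dp[7][8] = 3 confirms this is the maximum.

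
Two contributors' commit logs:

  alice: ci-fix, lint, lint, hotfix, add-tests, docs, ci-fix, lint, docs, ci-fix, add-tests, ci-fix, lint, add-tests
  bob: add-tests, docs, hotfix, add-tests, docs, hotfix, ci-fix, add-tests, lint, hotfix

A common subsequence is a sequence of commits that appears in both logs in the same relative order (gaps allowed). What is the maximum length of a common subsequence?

One common subsequence of length 6: hotfix at alice[4]=bob[3]; then add-tests at alice[5]=bob[4]; then docs at alice[6]=bob[5]; then ci-fix at alice[10]=bob[7]; then add-tests at alice[11]=bob[8]; then lint at alice[13]=bob[9], and the DP table's final entry dp[14][10] is also 6, so no common subsequence is longer.

6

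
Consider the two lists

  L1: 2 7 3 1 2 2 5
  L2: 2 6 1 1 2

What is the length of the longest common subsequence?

One common subsequence of length 3: 2 (L1 #1, L2 #1); then 1 (L1 #4, L2 #4); then 2 (L1 #6, L2 #5). The LCS DP gives dp[7][5] = 3, so this is optimal.

3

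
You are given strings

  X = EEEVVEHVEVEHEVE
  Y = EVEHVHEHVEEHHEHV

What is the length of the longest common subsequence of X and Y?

11

One common subsequence of length 11: E [1,1]; then E [2,3]; then V [4,5]; then E [6,7]; then H [7,8]; then V [8,9]; then E [9,10]; then E [11,11]; then H [12,13]; then E [13,14]; then V [14,16], and the DP table's final entry dp[15][16] is also 11, so no common subsequence is longer.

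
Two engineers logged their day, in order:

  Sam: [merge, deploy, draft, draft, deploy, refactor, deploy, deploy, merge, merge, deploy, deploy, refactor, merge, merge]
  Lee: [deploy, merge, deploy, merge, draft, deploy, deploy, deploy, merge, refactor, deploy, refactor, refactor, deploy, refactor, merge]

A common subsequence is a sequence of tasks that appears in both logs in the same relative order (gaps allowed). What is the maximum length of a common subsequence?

Pick merge (Sam #1, Lee #2), then deploy (Sam #2, Lee #3), then draft (Sam #4, Lee #5), then deploy (Sam #5, Lee #6), then deploy (Sam #7, Lee #7), then deploy (Sam #8, Lee #8), then merge (Sam #9, Lee #9), then deploy (Sam #11, Lee #11), then deploy (Sam #12, Lee #14), then refactor (Sam #13, Lee #15), then merge (Sam #15, Lee #16); all 11 tasks appear in both, in order. Since dp[15][16] = 11, nothing longer is possible.

11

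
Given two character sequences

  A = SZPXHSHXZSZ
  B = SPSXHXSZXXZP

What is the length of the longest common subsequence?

One common subsequence of length 7: S (A #1, B #1); then P (A #3, B #2); then X (A #4, B #4); then H (A #5, B #5); then S (A #6, B #7); then X (A #8, B #10); then Z (A #9, B #11). dp[11][12] = 7 confirms this is the maximum.

7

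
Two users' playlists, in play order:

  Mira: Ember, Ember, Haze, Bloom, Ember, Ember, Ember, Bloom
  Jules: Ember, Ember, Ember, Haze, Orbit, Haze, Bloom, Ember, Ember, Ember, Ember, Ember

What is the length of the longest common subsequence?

Match Ember at Mira[1]=Jules[2] → Ember at Mira[2]=Jules[3] → Haze at Mira[3]=Jules[6] → Bloom at Mira[4]=Jules[7] → Ember at Mira[5]=Jules[10] → Ember at Mira[6]=Jules[11] → Ember at Mira[7]=Jules[12] — 7 songs in the same relative order in both. Since dp[8][12] = 7, nothing longer is possible.

7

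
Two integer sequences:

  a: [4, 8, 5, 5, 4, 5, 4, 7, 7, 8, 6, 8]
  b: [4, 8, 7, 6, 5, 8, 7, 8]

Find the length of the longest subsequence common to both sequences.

Taking 4 (a #1, b #1), then 8 (a #2, b #2), then 5 (a #3, b #5), then 7 (a #9, b #7), then 8 (a #12, b #8) gives a common subsequence of length 5. dp[12][8] = 5 confirms this is the maximum.

5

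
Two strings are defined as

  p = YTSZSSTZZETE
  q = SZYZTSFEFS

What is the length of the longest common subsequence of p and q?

5

Let dp[i][j] be the LCS length of the first i characters of p and the first j characters of q. dp[i][j] = dp[i-1][j-1]+1 when the i-th and j-th characters match, else max(dp[i-1][j], dp[i][j-1]).
    ·  S  Z  Y  Z  T  S  F  E  F  S
 ·  0  0  0  0  0  0  0  0  0  0  0
 Y  0  0  0  1  1  1  1  1  1  1  1
 T  0  0  0  1  1  2  2  2  2  2  2
 S  0  1  1  1  1  2  3  3  3  3  3
 Z  0  1  2  2  2  2  3  3  3  3  3
 S  0  1  2  2  2  2  3  3  3  3  4
 S  0  1  2  2  2  2  3  3  3  3  4
 T  0  1  2  2  2  3  3  3  3  3  4
 Z  0  1  2  2  3  3  3  3  3  3  4
 Z  0  1  2  2  3  3  3  3  3  3  4
 E  0  1  2  2  3  3  3  3  4  4  4
 T  0  1  2  2  3  4  4  4  4  4  4
 E  0  1  2  2  3  4  4  4  5  5  5
dp[12][10] = 5. One LCS (by backtracking along matches): SZZTE.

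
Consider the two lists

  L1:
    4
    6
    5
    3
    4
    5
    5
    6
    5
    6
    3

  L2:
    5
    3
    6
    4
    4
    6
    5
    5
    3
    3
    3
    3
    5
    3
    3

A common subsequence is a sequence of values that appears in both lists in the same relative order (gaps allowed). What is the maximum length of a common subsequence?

One common subsequence of length 7: 5 at L1[3]=L2[1], then 3 at L1[4]=L2[2], then 4 at L1[5]=L2[5], then 5 at L1[6]=L2[7], then 5 at L1[7]=L2[8], then 5 at L1[9]=L2[13], then 3 at L1[11]=L2[15]. The LCS DP gives dp[11][15] = 7, so this is optimal.

7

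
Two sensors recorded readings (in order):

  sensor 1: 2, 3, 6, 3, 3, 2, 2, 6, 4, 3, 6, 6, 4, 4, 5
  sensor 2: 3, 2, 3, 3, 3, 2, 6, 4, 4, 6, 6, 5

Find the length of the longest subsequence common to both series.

One common subsequence of length 10: 2 (sensor 1 #1, sensor 2 #2); then 3 (sensor 1 #2, sensor 2 #3); then 3 (sensor 1 #4, sensor 2 #4); then 3 (sensor 1 #5, sensor 2 #5); then 2 (sensor 1 #7, sensor 2 #6); then 6 (sensor 1 #8, sensor 2 #7); then 4 (sensor 1 #9, sensor 2 #9); then 6 (sensor 1 #11, sensor 2 #10); then 6 (sensor 1 #12, sensor 2 #11); then 5 (sensor 1 #15, sensor 2 #12). Since dp[15][12] = 10, nothing longer is possible.

10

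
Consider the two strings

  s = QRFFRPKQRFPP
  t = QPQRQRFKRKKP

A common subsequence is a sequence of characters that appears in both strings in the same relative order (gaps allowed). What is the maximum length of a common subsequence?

6

Match Q at s[1]=t[5]; then R at s[2]=t[6]; then F at s[3]=t[7]; then R at s[5]=t[9]; then K at s[7]=t[11]; then P at s[12]=t[12] — 6 characters in the same relative order in both. Since dp[12][12] = 6, nothing longer is possible.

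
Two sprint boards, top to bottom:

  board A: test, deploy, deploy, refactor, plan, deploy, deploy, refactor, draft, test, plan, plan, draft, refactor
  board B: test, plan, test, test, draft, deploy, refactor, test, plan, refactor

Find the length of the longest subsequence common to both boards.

Match test (board A #1, board B #1) → plan (board A #5, board B #2) → deploy (board A #7, board B #6) → refactor (board A #8, board B #7) → test (board A #10, board B #8) → plan (board A #12, board B #9) → refactor (board A #14, board B #10) — 7 tasks in the same relative order in both. Since dp[14][10] = 7, nothing longer is possible.

7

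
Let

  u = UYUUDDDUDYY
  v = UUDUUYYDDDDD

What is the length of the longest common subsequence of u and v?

Taking U [1,2], U [3,4], U [4,5], D [5,9], D [6,10], D [7,11], D [9,12] gives a common subsequence of length 7. The LCS DP gives dp[11][12] = 7, so this is optimal.

7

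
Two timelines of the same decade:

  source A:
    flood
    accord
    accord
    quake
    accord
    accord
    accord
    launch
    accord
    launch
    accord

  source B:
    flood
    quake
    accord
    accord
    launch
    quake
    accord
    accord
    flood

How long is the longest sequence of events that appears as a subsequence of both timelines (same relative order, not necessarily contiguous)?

Pick flood (source A #1, source B #1), then quake (source A #4, source B #2), then accord (source A #6, source B #3), then accord (source A #7, source B #4), then launch (source A #8, source B #5), then accord (source A #9, source B #7), then accord (source A #11, source B #8); all 7 events appear in both, in order. The LCS DP gives dp[11][9] = 7, so this is optimal.

7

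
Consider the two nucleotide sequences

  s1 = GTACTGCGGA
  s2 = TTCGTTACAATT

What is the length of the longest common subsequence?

5

Match G at s1[1]=s2[4], T at s1[2]=s2[6], A at s1[3]=s2[7], C at s1[4]=s2[8], T at s1[5]=s2[12] — 5 bases in the same relative order in both, and the DP table's final entry dp[10][12] is also 5, so no common subsequence is longer.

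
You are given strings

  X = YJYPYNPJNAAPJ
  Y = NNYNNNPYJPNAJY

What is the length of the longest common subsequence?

7

Match Y [1,3]; then P [4,7]; then Y [5,8]; then P [7,10]; then N [9,11]; then A [11,12]; then J [13,13] — 7 characters in the same relative order in both. dp[13][14] = 7 confirms this is the maximum.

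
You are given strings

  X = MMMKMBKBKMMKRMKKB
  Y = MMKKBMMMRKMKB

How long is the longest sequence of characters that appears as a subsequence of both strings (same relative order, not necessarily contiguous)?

Match M at X[2]=Y[1], then M at X[3]=Y[2], then K at X[4]=Y[3], then K at X[7]=Y[4], then B at X[8]=Y[5], then M at X[10]=Y[7], then M at X[11]=Y[8], then K at X[12]=Y[10], then M at X[14]=Y[11], then K at X[16]=Y[12], then B at X[17]=Y[13] — 11 characters in the same relative order in both. Since dp[17][13] = 11, nothing longer is possible.

11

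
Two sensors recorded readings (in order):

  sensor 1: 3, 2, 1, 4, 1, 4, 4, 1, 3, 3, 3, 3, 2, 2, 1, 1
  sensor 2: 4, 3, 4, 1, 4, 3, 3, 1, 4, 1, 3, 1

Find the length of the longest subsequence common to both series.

8

Match 3 at sensor 1[1]=sensor 2[2], then 1 at sensor 1[3]=sensor 2[4], then 4 at sensor 1[4]=sensor 2[5], then 1 at sensor 1[5]=sensor 2[8], then 4 at sensor 1[7]=sensor 2[9], then 1 at sensor 1[8]=sensor 2[10], then 3 at sensor 1[12]=sensor 2[11], then 1 at sensor 1[16]=sensor 2[12] — 8 values in the same relative order in both, and the DP table's final entry dp[16][12] is also 8, so no common subsequence is longer.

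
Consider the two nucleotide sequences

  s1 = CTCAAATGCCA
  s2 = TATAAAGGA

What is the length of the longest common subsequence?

Let dp[i][j] be the LCS length of the first i bases of s1 and the first j bases of s2. dp[i][j] = dp[i-1][j-1]+1 when the i-th and j-th bases match, else max(dp[i-1][j], dp[i][j-1]).
    ·  T  A  T  A  A  A  G  G  A
 ·  0  0  0  0  0  0  0  0  0  0
 C  0  0  0  0  0  0  0  0  0  0
 T  0  1  1  1  1  1  1  1  1  1
 C  0  1  1  1  1  1  1  1  1  1
 A  0  1  2  2  2  2  2  2  2  2
 A  0  1  2  2  3  3  3  3  3  3
 A  0  1  2  2  3  4  4  4  4  4
 T  0  1  2  3  3  4  4  4  4  4
 G  0  1  2  3  3  4  4  5  5  5
 C  0  1  2  3  3  4  4  5  5  5
 C  0  1  2  3  3  4  4  5  5  5
 A  0  1  2  3  4  4  5  5  5  6
dp[11][9] = 6. One LCS (by backtracking along matches): TAAAGA.

6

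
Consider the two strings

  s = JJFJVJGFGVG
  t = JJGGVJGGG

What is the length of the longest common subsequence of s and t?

7

Let dp[i][j] be the LCS length of the first i characters of s and the first j characters of t. dp[i][j] = dp[i-1][j-1]+1 when the i-th and j-th characters match, else max(dp[i-1][j], dp[i][j-1]).
    ·  J  J  G  G  V  J  G  G  G
 ·  0  0  0  0  0  0  0  0  0  0
 J  0  1  1  1  1  1  1  1  1  1
 J  0  1  2  2  2  2  2  2  2  2
 F  0  1  2  2  2  2  2  2  2  2
 J  0  1  2  2  2  2  3  3  3  3
 V  0  1  2  2  2  3  3  3  3  3
 J  0  1  2  2  2  3  4  4  4  4
 G  0  1  2  3  3  3  4  5  5  5
 F  0  1  2  3  3  3  4  5  5  5
 G  0  1  2  3  4  4  4  5  6  6
 V  0  1  2  3  4  5  5  5  6  6
 G  0  1  2  3  4  5  5  6  6  7
dp[11][9] = 7. One LCS (by backtracking along matches): JJVJGGG.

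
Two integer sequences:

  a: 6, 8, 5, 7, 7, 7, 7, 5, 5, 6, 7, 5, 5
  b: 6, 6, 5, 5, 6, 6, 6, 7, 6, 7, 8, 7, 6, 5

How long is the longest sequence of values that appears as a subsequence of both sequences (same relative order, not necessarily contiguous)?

One common subsequence of length 7: 6 [1,2] → 5 [3,4] → 7 [4,8] → 7 [5,10] → 7 [7,12] → 6 [10,13] → 5 [13,14]. The LCS DP gives dp[13][14] = 7, so this is optimal.

7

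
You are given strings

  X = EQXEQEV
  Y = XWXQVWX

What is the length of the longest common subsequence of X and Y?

One common subsequence of length 3: X [3,3], Q [5,4], V [7,5], and the DP table's final entry dp[7][7] is also 3, so no common subsequence is longer.

3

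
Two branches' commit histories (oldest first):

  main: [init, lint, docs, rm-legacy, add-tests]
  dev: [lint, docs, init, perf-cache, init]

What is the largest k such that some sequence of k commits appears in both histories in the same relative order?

2

Pick lint at main[2]=dev[1]; then docs at main[3]=dev[2]; all 2 commits appear in both, in order. The LCS DP gives dp[5][5] = 2, so this is optimal.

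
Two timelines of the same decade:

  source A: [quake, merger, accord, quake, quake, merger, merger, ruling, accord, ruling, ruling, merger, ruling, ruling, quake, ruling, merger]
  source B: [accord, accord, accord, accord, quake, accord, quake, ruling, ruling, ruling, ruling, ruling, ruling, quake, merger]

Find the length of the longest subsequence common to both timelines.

One common subsequence of length 10: quake (source A #1, source B #5), accord (source A #3, source B #6), quake (source A #4, source B #7), ruling (source A #8, source B #9), ruling (source A #10, source B #10), ruling (source A #11, source B #11), ruling (source A #13, source B #12), ruling (source A #14, source B #13), quake (source A #15, source B #14), merger (source A #17, source B #15), and the DP table's final entry dp[17][15] is also 10, so no common subsequence is longer.

10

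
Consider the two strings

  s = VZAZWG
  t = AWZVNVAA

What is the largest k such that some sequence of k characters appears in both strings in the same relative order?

2

Pick V (s #1, t #6), then A (s #3, t #8); all 2 characters appear in both, in order. Since dp[6][8] = 2, nothing longer is possible.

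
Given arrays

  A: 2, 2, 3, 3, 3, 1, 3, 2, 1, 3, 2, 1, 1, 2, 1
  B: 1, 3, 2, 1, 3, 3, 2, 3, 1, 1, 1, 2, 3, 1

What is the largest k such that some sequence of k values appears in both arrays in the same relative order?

10

Taking 1 at A[6]=B[1], then 3 at A[7]=B[2], then 2 at A[8]=B[3], then 1 at A[9]=B[4], then 3 at A[10]=B[6], then 2 at A[11]=B[7], then 1 at A[12]=B[10], then 1 at A[13]=B[11], then 2 at A[14]=B[12], then 1 at A[15]=B[14] gives a common subsequence of length 10. The LCS DP gives dp[15][14] = 10, so this is optimal.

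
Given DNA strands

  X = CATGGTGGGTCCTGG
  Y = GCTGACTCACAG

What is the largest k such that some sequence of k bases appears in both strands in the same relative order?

Pick C at X[1]=Y[2], T at X[3]=Y[3], G at X[4]=Y[4], T at X[10]=Y[7], C at X[11]=Y[8], C at X[12]=Y[10], G at X[15]=Y[12]; all 7 bases appear in both, in order. Since dp[15][12] = 7, nothing longer is possible.

7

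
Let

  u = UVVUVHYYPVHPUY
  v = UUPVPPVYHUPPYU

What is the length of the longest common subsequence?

8

Match U [1,1], U [4,2], V [5,4], P [9,6], V [10,7], H [11,9], P [12,12], U [13,14] — 8 characters in the same relative order in both. The LCS DP gives dp[14][14] = 8, so this is optimal.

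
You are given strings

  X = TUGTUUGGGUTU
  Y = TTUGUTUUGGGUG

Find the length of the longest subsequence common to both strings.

10

One common subsequence of length 10: T [1,2], then U [2,3], then G [3,4], then T [4,6], then U [5,7], then U [6,8], then G [7,9], then G [8,10], then G [9,11], then U [10,12], and the DP table's final entry dp[12][13] is also 10, so no common subsequence is longer.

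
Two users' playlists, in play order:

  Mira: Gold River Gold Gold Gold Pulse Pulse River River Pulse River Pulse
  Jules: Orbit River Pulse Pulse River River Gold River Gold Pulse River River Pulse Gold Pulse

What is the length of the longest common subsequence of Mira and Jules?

One common subsequence of length 8: Gold at Mira[1]=Jules[7], River at Mira[2]=Jules[8], Gold at Mira[5]=Jules[9], Pulse at Mira[7]=Jules[10], River at Mira[8]=Jules[11], River at Mira[9]=Jules[12], Pulse at Mira[10]=Jules[13], Pulse at Mira[12]=Jules[15]. The LCS DP gives dp[12][15] = 8, so this is optimal.

8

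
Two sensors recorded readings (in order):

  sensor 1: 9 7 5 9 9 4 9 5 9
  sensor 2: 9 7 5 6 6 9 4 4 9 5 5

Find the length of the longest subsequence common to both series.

Taking 9 (sensor 1 #1, sensor 2 #1), then 7 (sensor 1 #2, sensor 2 #2), then 5 (sensor 1 #3, sensor 2 #3), then 9 (sensor 1 #4, sensor 2 #6), then 4 (sensor 1 #6, sensor 2 #8), then 9 (sensor 1 #7, sensor 2 #9), then 5 (sensor 1 #8, sensor 2 #11) gives a common subsequence of length 7. dp[9][11] = 7 confirms this is the maximum.

7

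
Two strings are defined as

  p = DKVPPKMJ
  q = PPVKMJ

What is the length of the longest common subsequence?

5

Pick P (p #4, q #1) → P (p #5, q #2) → K (p #6, q #4) → M (p #7, q #5) → J (p #8, q #6); all 5 characters appear in both, in order. dp[8][6] = 5 confirms this is the maximum.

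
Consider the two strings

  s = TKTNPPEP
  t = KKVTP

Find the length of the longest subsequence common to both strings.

Pick K at s[2]=t[2], T at s[3]=t[4], P at s[8]=t[5]; all 3 characters appear in both, in order. The LCS DP gives dp[8][5] = 3, so this is optimal.

3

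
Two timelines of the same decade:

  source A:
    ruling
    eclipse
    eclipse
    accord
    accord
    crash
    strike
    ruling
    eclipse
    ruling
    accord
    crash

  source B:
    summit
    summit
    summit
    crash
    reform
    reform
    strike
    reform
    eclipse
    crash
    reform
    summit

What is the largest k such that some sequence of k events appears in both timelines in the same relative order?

Pick crash at source A[6]=source B[4], strike at source A[7]=source B[7], eclipse at source A[9]=source B[9], crash at source A[12]=source B[10]; all 4 events appear in both, in order. dp[12][12] = 4 confirms this is the maximum.

4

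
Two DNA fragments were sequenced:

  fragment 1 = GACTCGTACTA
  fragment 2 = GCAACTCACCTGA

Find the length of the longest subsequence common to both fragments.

9

One common subsequence of length 9: G [1,1], A [2,4], C [3,5], T [4,6], C [5,7], A [8,8], C [9,10], T [10,11], A [11,13]. dp[11][13] = 9 confirms this is the maximum.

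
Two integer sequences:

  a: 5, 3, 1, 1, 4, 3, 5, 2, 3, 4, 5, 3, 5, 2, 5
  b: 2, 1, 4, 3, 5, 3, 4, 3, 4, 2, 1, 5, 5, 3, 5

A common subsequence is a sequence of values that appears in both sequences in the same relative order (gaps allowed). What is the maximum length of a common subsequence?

One common subsequence of length 9: 1 (a #4, b #2), then 4 (a #5, b #3), then 3 (a #6, b #4), then 5 (a #7, b #5), then 3 (a #9, b #8), then 4 (a #10, b #9), then 5 (a #11, b #13), then 3 (a #12, b #14), then 5 (a #15, b #15). The LCS DP gives dp[15][15] = 9, so this is optimal.

9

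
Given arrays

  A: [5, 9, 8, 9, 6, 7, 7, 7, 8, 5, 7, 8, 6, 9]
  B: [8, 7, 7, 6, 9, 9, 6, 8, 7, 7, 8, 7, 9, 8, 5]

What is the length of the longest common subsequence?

Taking 9 [2,5] → 9 [4,6] → 6 [5,7] → 7 [6,9] → 7 [7,10] → 7 [8,12] → 8 [9,14] → 5 [10,15] gives a common subsequence of length 8. Since dp[14][15] = 8, nothing longer is possible.

8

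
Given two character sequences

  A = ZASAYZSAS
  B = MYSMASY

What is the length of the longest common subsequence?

Let dp[i][j] be the LCS length of the first i characters of A and the first j characters of B. dp[i][j] = dp[i-1][j-1]+1 when the i-th and j-th characters match, else max(dp[i-1][j], dp[i][j-1]).
    ·  M  Y  S  M  A  S  Y
 ·  0  0  0  0  0  0  0  0
 Z  0  0  0  0  0  0  0  0
 A  0  0  0  0  0  1  1  1
 S  0  0  0  1  1  1  2  2
 A  0  0  0  1  1  2  2  2
 Y  0  0  1  1  1  2  2  3
 Z  0  0  1  1  1  2  2  3
 S  0  0  1  2  2  2  3  3
 A  0  0  1  2  2  3  3  3
 S  0  0  1  2  2  3  4  4
dp[9][7] = 4. One LCS (by backtracking along matches): YSAS.

4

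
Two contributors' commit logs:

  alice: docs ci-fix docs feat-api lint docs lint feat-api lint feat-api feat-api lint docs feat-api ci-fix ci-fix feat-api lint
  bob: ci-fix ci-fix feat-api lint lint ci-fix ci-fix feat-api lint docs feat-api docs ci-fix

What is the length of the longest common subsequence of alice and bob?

9

Match ci-fix [2,2], then feat-api [4,3], then lint [5,4], then lint [7,5], then feat-api [8,8], then lint [9,9], then feat-api [11,11], then docs [13,12], then ci-fix [16,13] — 9 commits in the same relative order in both. dp[18][13] = 9 confirms this is the maximum.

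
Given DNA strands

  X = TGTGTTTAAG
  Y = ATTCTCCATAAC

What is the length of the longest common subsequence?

6

Taking T at X[1]=Y[2], T at X[3]=Y[3], T at X[5]=Y[5], T at X[7]=Y[9], A at X[8]=Y[10], A at X[9]=Y[11] gives a common subsequence of length 6. Since dp[10][12] = 6, nothing longer is possible.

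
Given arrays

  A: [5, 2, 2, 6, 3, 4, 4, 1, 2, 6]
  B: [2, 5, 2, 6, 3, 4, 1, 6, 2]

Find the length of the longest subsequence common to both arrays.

7

One common subsequence of length 7: 5 (A #1, B #2) → 2 (A #3, B #3) → 6 (A #4, B #4) → 3 (A #5, B #5) → 4 (A #7, B #6) → 1 (A #8, B #7) → 2 (A #9, B #9). dp[10][9] = 7 confirms this is the maximum.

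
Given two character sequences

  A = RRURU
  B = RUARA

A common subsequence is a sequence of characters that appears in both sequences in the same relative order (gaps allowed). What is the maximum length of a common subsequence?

3

Pick R [2,1]; then U [3,2]; then R [4,4]; all 3 characters appear in both, in order. Since dp[5][5] = 3, nothing longer is possible.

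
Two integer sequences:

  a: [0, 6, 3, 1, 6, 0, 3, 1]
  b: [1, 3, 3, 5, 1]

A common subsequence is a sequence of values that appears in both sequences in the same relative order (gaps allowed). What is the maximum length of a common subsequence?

3

One common subsequence of length 3: 3 [3,2], then 3 [7,3], then 1 [8,5], and the DP table's final entry dp[8][5] is also 3, so no common subsequence is longer.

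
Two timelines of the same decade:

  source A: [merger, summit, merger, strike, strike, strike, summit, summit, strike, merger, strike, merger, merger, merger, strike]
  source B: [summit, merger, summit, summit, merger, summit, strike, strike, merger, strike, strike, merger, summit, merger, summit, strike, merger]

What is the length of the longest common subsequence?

Taking merger at source A[1]=source B[2], summit at source A[2]=source B[4], merger at source A[3]=source B[5], strike at source A[4]=source B[8], strike at source A[5]=source B[10], strike at source A[6]=source B[11], summit at source A[7]=source B[13], summit at source A[8]=source B[15], strike at source A[11]=source B[16], merger at source A[14]=source B[17] gives a common subsequence of length 10. Since dp[15][17] = 10, nothing longer is possible.

10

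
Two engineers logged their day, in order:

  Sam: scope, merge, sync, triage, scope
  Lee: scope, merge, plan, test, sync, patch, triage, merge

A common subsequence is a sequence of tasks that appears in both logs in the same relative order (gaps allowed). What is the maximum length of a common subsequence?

Pick scope [1,1], merge [2,2], sync [3,5], triage [4,7]; all 4 tasks appear in both, in order. The LCS DP gives dp[5][8] = 4, so this is optimal.

4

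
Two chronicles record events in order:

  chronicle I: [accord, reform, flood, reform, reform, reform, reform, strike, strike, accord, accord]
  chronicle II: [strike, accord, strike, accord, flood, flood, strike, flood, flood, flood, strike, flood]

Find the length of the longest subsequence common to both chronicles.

4

Pick accord [1,4]; then flood [3,6]; then strike [8,7]; then strike [9,11]; all 4 events appear in both, in order. Since dp[11][12] = 4, nothing longer is possible.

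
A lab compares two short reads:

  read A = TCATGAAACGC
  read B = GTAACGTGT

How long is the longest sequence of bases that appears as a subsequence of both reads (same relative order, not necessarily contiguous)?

5

Let dp[i][j] be the LCS length of the first i bases of read A and the first j bases of read B. dp[i][j] = dp[i-1][j-1]+1 when the i-th and j-th bases match, else max(dp[i-1][j], dp[i][j-1]).
    ·  G  T  A  A  C  G  T  G  T
 ·  0  0  0  0  0  0  0  0  0  0
 T  0  0  1  1  1  1  1  1  1  1
 C  0  0  1  1  1  2  2  2  2  2
 A  0  0  1  2  2  2  2  2  2  2
 T  0  0  1  2  2  2  2  3  3  3
 G  0  1  1  2  2  2  3  3  4  4
 A  0  1  1  2  3  3  3  3  4  4
 A  0  1  1  2  3  3  3  3  4  4
 A  0  1  1  2  3  3  3  3  4  4
 C  0  1  1  2  3  4  4  4  4  4
 G  0  1  1  2  3  4  5  5  5  5
 C  0  1  1  2  3  4  5  5  5  5
dp[11][9] = 5. One LCS (by backtracking along matches): TAACG.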